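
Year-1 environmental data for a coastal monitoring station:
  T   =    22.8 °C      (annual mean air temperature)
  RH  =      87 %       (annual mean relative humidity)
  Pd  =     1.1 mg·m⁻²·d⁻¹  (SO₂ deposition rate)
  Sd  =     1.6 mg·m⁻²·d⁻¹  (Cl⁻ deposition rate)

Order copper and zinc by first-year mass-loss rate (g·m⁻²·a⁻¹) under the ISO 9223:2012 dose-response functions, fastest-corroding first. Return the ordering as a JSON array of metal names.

["copper", "zinc"]

copper: f(T) = -0.080·(T−10) [T>10 °C] = -1.0240
  SO₂ term: 0.0053·1.1^0.26·exp(0.059·87-1.0240) = 0.3308
  Cl⁻ term: 0.01025·1.6^0.27·exp(0.036·87+0.049·22.8) = 0.8152
  sum: 0.3308 + 0.8152 → r_corr = 1.146 μm/a
  mass loss = 1.146 μm/a × 8.96 g/cm³ = 10.27 g·m⁻²·a⁻¹
zinc: T>10 °C ⇒ hinge -0.071·(22.8−10) = -0.9088
  Pd branch = 0.0129·Pd^0.44·e^(0.046·RH+f) = 0.2966 μm/a
  Cl⁻ term: 0.0175·1.6^0.57·exp(0.008·87+0.085·22.8) = 0.3187
  r_corr = 0.2966 + 0.3187 = 0.6152 μm/a
  mass loss = 0.6152 μm/a × 7.14 g/cm³ = 4.393 g·m⁻²·a⁻¹
Ordering by g·m⁻²·a⁻¹: copper (10.3) > zinc (4.39)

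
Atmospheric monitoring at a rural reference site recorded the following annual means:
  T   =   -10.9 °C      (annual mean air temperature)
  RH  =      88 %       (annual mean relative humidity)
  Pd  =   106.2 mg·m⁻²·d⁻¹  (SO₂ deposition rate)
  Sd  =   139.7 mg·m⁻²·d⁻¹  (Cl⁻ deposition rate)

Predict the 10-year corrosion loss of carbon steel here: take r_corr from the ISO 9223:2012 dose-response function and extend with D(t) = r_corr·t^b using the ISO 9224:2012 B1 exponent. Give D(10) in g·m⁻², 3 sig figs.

carbon steel: f(T) = +0.150·(T−10) [T≤10 °C] = -3.1350
  sulphur-dioxide contribution → 5.063 μm/a
  chloride contribution → 25.73 μm/a
  ⇒ r_corr(carbon steel) = 30.79 μm/a
Long-term exponent b (ISO 9224 Table 2, B1) = 0.523
  D(10) = 30.79 × 10^0.523 = 30.79 × 3.334 = 102.7 μm
  Mass loss = 102.7 μm × 7.85 g/cm³ = 806 g·m⁻²

D(10) = 806 g·m⁻²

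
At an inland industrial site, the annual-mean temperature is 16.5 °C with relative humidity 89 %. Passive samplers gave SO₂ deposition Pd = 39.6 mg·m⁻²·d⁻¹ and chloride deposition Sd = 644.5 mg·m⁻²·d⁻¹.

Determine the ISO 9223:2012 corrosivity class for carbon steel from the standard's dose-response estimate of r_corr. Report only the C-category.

CX

carbon steel: f(T) = -0.054·(T−10) [T>10 °C] = -0.3510
  SO₂ term: 1.77·39.6^0.52·exp(0.02·89-0.3510) = 50.05
  Sd branch = 0.102·Sd^0.62·e^(0.033·RH+0.04·T) = 205.3 μm/a
  r_corr = 50.05 + 205.3 = 255.4 μm/a
255 μm/a falls in (200, 700] for carbon steel → category CX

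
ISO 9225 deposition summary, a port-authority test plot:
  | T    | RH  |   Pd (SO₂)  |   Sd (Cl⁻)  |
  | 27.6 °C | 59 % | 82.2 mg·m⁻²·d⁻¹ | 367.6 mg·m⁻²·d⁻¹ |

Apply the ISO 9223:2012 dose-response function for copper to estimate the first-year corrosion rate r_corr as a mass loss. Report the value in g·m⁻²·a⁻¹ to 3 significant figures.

copper: f(T) = -0.080·(T−10) [T>10 °C] = -1.4080
  sulphur-dioxide contribution → 0.1326 μm/a
  chloride contribution → 1.634 μm/a
  total first-year rate 1.766 μm/a
Convert to mass loss: 1.766 μm/a × 8.96 g/cm³ = 15.83 g·m⁻²·a⁻¹

r_corr = 15.8 g·m⁻²·a⁻¹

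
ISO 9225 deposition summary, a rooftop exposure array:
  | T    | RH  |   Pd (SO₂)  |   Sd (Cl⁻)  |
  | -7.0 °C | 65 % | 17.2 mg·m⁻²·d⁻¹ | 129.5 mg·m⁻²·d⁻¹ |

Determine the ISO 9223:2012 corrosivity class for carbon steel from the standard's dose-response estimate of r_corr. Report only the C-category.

C2

carbon steel: T≤10 °C ⇒ hinge +0.150·(-7.0−10) = -2.5500
  Pd branch = 1.77·Pd^0.52·e^(0.02·RH+f) = 2.226 μm/a
  Sd branch = 0.102·Sd^0.62·e^(0.033·RH+0.04·T) = 13.43 μm/a
  r_corr = 2.226 + 13.43 = 15.66 μm/a
Category bounds: 1.3…25 μm/a bracket r_corr ⇒ C2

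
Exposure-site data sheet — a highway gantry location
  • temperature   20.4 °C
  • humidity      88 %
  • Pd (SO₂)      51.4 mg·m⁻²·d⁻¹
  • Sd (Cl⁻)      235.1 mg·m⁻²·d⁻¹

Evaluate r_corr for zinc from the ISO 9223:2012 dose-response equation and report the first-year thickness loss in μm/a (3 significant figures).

r_corr = 6.50 μm/a

zinc: T>10 °C ⇒ hinge -0.071·(20.4−10) = -0.7384
  sulphur-dioxide contribution → 1.999 μm/a
  chloride contribution → 4.503 μm/a
  total first-year rate 6.501 μm/a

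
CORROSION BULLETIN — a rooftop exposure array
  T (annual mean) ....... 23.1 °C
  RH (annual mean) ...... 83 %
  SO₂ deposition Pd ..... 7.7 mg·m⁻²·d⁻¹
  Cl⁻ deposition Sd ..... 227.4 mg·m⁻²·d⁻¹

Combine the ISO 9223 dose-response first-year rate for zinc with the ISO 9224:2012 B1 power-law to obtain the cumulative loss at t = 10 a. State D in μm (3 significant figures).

D(10) = 38.4 μm

zinc: temperature factor f = -0.071·(13.1) = -0.9301
  sulphur-dioxide contribution → 0.5686 μm/a
  chloride contribution → 5.34 μm/a
  total first-year rate 5.908 μm/a
Long-term exponent b (ISO 9224 Table 2, B1) = 0.813
  D(10) = 5.908 × 10^0.813 = 5.908 × 6.501 = 38.41 μm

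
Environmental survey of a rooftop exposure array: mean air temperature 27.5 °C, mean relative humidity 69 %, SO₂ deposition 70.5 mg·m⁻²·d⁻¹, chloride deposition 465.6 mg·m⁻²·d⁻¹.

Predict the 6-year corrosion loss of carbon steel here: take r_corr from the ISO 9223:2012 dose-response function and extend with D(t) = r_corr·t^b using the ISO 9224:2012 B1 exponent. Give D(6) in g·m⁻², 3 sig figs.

D(6) = 3.20e+03 g·m⁻²

carbon steel: temperature factor f = -0.054·(17.5) = -0.9450
  Pd branch = 1.77·Pd^0.52·e^(0.02·RH+f) = 25 μm/a
  Sd branch = 0.102·Sd^0.62·e^(0.033·RH+0.04·T) = 134.7 μm/a
  r_corr = 25 + 134.7 = 159.7 μm/a
Long-term exponent b (ISO 9224 Table 2, B1) = 0.523
  D(6) = 159.7 × 6^0.523 = 159.7 × 2.553 = 407.7 μm
  Mass loss = 407.7 μm × 7.85 g/cm³ = 3200 g·m⁻²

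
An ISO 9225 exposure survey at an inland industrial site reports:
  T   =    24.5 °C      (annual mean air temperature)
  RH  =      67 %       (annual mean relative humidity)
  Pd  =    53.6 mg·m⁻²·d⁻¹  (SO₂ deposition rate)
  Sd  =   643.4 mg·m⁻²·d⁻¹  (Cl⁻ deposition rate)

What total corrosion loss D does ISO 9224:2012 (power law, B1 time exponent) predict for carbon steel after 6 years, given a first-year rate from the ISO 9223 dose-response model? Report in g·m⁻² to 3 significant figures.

carbon steel: f(T) = -0.054·(T−10) [T>10 °C] = -0.7830
  SO₂ term: 1.77·53.6^0.52·exp(0.02·67-0.7830) = 24.49
  Cl⁻ term: 0.102·643.4^0.62·exp(0.033·67+0.04·24.5) = 136.7
  r_corr = 24.49 + 136.7 = 161.2 μm/a
Power-law: D(6) = r_corr · 6^0.523
  D(6) = 161.2 × 6^0.523 = 161.2 × 2.553 = 411.4 μm
  Mass loss = 411.4 μm × 7.85 g/cm³ = 3229 g·m⁻²

D(6) = 3.23e+03 g·m⁻²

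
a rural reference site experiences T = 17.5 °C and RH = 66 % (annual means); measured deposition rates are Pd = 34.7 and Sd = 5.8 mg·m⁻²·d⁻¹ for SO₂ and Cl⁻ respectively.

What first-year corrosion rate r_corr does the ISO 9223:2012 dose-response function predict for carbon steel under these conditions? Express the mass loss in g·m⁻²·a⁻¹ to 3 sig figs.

carbon steel: f(T) = -0.054·(T−10) [T>10 °C] = -0.4050
  sulphur-dioxide contribution → 27.95 μm/a
  chloride contribution → 5.393 μm/a
  total first-year rate 33.34 μm/a
Convert to mass loss: 33.34 μm/a × 7.85 g/cm³ = 261.7 g·m⁻²·a⁻¹

r_corr = 262 g·m⁻²·a⁻¹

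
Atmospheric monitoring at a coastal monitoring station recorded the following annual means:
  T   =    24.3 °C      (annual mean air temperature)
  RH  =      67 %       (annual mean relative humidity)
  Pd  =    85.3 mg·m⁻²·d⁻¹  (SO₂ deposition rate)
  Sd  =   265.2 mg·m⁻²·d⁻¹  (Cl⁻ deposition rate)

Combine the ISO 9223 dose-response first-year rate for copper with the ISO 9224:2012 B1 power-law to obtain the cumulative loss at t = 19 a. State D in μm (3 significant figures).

D(19) = 14.1 μm

copper: f(T) = -0.080·(T−10) [T>10 °C] = -1.1440
  sulphur-dioxide contribution → 0.2794 μm/a
  chloride contribution → 1.697 μm/a
  ⇒ r_corr(copper) = 1.977 μm/a
ISO 9224: D(t) = r_corr · t^b with b = 0.667 (copper, B1)
  D(19) = 1.977 × 19^0.667 = 1.977 × 7.127 = 14.09 μm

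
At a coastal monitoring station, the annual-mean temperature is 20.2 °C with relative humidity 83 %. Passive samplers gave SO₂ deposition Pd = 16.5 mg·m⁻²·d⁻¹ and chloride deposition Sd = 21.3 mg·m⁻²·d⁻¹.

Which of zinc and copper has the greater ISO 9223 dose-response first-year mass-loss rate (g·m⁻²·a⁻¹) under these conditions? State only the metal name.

copper

zinc: f(T) = -0.071·(T−10) [T>10 °C] = -0.7242
  SO₂ term: 0.0129·16.5^0.44·exp(0.046·83-0.7242) = 0.977
  Sd branch = 0.0175·Sd^0.57·e^(0.008·RH+0.085·T) = 1.082 μm/a
  sum: 0.977 + 1.082 → r_corr = 2.059 μm/a
  mass loss = 2.059 μm/a × 7.14 g/cm³ = 14.7 g·m⁻²·a⁻¹
copper: T>10 °C ⇒ hinge -0.080·(20.2−10) = -0.8160
  SO₂ term: 0.0053·16.5^0.26·exp(0.059·83-0.8160) = 0.6504
  Cl⁻ term: 0.01025·21.3^0.27·exp(0.036·83+0.049·20.2) = 1.25
  r_corr = 0.6504 + 1.25 = 1.9 μm/a
  mass loss = 1.9 μm/a × 8.96 g/cm³ = 17.03 g·m⁻²·a⁻¹
Ordering by g·m⁻²·a⁻¹: copper (17) > zinc (14.7)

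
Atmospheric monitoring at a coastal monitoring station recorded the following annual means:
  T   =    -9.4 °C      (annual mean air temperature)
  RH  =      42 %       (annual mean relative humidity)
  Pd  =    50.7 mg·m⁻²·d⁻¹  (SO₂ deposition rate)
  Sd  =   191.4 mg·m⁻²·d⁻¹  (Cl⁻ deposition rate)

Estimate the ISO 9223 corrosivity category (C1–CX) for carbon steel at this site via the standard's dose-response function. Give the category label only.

carbon steel: T≤10 °C ⇒ hinge +0.150·(-9.4−10) = -2.9100
  Pd branch = 1.77·Pd^0.52·e^(0.02·RH+f) = 1.72 μm/a
  Cl⁻ term: 0.102·191.4^0.62·exp(0.033·42+0.04·-9.4) = 7.278
  r_corr = 1.72 + 7.278 = 8.999 μm/a
Category bounds: 1.3…25 μm/a bracket r_corr ⇒ C2

C2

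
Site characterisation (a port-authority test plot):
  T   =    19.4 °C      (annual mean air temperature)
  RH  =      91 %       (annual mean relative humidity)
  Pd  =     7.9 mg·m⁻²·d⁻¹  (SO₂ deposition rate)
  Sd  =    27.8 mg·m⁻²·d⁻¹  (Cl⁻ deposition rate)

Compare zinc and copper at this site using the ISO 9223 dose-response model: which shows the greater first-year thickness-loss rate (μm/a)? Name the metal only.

copper

zinc: temperature factor f = -0.071·(9.4) = -0.6674
  SO₂ term: 0.0129·7.9^0.44·exp(0.046·91-0.6674) = 1.081
  Sd branch = 0.0175·Sd^0.57·e^(0.008·RH+0.085·T) = 1.254 μm/a
  sum: 1.081 + 1.254 → r_corr = 2.335 μm/a
copper: temperature factor f = -0.080·(9.4) = -0.7520
  Pd branch = 0.0053·Pd^0.26·e^(0.059·RH+f) = 0.9179 μm/a
  Cl⁻ term: 0.01025·27.8^0.27·exp(0.036·91+0.049·19.4) = 1.723
  r_corr = 0.9179 + 1.723 = 2.641 μm/a
Ordering by μm/a: copper (2.64) > zinc (2.34)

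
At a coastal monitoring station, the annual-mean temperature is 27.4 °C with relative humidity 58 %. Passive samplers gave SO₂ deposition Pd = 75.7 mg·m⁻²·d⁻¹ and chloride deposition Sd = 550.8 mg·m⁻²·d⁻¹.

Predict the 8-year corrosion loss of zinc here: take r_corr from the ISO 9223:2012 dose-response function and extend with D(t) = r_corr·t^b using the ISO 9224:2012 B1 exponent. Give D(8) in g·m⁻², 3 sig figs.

zinc: f(T) = -0.071·(T−10) [T>10 °C] = -1.2354
  SO₂ term: 0.0129·75.7^0.44·exp(0.046·58-1.2354) = 0.3627
  Cl⁻ term: 0.0175·550.8^0.57·exp(0.008·58+0.085·27.4) = 10.43
  sum: 0.3627 + 10.43 → r_corr = 10.8 μm/a
Long-term exponent b (ISO 9224 Table 2, B1) = 0.813
  D(8) = 10.8 × 8^0.813 = 10.8 × 5.423 = 58.54 μm
  Mass loss = 58.54 μm × 7.14 g/cm³ = 418 g·m⁻²

D(8) = 418 g·m⁻²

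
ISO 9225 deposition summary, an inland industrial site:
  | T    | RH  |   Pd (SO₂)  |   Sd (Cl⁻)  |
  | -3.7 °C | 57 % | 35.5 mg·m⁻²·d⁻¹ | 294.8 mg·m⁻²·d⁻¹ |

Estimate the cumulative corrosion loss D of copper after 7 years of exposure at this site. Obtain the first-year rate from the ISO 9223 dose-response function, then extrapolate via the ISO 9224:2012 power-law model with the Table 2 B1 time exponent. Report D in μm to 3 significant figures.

D(7) = 1.38 μm

copper: f(T) = +0.126·(T−10) [T≤10 °C] = -1.7262
  sulphur-dioxide contribution → 0.0689 μm/a
  chloride contribution → 0.309 μm/a
  total first-year rate 0.3779 μm/a
ISO 9224: D(t) = r_corr · t^b with b = 0.667 (copper, B1)
  D(7) = 0.3779 × 7^0.667 = 0.3779 × 3.662 = 1.384 μm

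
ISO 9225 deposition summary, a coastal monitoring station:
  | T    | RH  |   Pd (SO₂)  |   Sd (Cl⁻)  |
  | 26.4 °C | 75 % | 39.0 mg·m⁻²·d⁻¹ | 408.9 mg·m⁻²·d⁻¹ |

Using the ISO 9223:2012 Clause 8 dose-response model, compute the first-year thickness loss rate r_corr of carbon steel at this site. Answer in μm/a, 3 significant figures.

r_corr = 167 μm/a

carbon steel: f(T) = -0.054·(T−10) [T>10 °C] = -0.8856
  sulphur-dioxide contribution → 21.99 μm/a
  chloride contribution → 145 μm/a
  total first-year rate 167 μm/a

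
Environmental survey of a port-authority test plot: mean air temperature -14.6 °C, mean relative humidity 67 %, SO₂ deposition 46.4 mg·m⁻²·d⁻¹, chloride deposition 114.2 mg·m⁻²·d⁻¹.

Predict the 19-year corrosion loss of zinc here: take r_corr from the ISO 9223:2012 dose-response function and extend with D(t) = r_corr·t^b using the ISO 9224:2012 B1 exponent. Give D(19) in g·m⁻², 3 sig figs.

zinc: T≤10 °C ⇒ hinge +0.038·(-14.6−10) = -0.9348
  Pd branch = 0.0129·Pd^0.44·e^(0.046·RH+f) = 0.5976 μm/a
  Cl⁻ term: 0.0175·114.2^0.57·exp(0.008·67+0.085·-14.6) = 0.1287
  r_corr = 0.5976 + 0.1287 = 0.7263 μm/a
Long-term exponent b (ISO 9224 Table 2, B1) = 0.813
  D(19) = 0.7263 × 19^0.813 = 0.7263 × 10.96 = 7.957 μm
  Mass loss = 7.957 μm × 7.14 g/cm³ = 56.81 g·m⁻²

D(19) = 56.8 g·m⁻²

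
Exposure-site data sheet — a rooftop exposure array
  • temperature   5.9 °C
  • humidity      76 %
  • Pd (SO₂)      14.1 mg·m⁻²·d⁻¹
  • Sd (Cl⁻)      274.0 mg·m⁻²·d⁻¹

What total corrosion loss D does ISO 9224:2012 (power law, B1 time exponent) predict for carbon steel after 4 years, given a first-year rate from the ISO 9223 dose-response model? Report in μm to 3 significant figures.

D(4) = 142 μm

carbon steel: f(T) = +0.150·(T−10) [T≤10 °C] = -0.6150
  SO₂ term: 1.77·14.1^0.52·exp(0.02·76-0.6150) = 17.32
  Sd branch = 0.102·Sd^0.62·e^(0.033·RH+0.04·T) = 51.49 μm/a
  sum: 17.32 + 51.49 → r_corr = 68.81 μm/a
ISO 9224: D(t) = r_corr · t^b with b = 0.523 (carbon steel, B1)
  D(4) = 68.81 × 4^0.523 = 68.81 × 2.065 = 142.1 μm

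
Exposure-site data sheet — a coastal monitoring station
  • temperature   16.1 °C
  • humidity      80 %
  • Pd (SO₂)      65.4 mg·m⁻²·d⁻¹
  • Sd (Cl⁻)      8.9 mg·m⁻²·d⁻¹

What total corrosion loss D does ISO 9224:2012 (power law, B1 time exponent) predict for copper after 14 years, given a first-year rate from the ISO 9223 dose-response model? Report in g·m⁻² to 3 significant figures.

copper: temperature factor f = -0.080·(6.1) = -0.4880
  sulphur-dioxide contribution → 1.082 μm/a
  chloride contribution → 0.7252 μm/a
  ⇒ r_corr(copper) = 1.807 μm/a
Long-term exponent b (ISO 9224 Table 2, B1) = 0.667
  D(14) = 1.807 × 14^0.667 = 1.807 × 5.814 = 10.51 μm
  Mass loss = 10.51 μm × 8.96 g/cm³ = 94.14 g·m⁻²

D(14) = 94.1 g·m⁻²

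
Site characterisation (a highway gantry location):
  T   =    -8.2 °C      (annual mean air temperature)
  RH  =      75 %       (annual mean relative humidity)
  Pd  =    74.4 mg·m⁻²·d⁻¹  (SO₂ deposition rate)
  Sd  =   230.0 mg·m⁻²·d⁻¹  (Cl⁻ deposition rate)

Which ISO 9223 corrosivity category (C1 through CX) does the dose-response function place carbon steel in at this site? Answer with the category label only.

C3

carbon steel: temperature factor f = +0.150·(-18.2) = -2.7300
  SO₂ term: 1.77·74.4^0.52·exp(0.02·75-2.7300) = 4.864
  Cl⁻ term: 0.102·230.0^0.62·exp(0.033·75+0.04·-8.2) = 25.43
  r_corr = 4.864 + 25.43 = 30.29 μm/a
ISO 9223 Table 2 (carbon steel): 25 < 30.3 ≤ 50 μm/a ⇒ C3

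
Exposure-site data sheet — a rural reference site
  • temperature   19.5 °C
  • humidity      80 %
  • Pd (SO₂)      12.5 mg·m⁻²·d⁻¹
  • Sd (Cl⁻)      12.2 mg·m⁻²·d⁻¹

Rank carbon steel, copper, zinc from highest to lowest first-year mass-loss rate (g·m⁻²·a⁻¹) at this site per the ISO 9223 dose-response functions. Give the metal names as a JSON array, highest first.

["carbon steel", "copper", "zinc"]

carbon steel: f(T) = -0.054·(T−10) [T>10 °C] = -0.5130
  sulphur-dioxide contribution → 19.52 μm/a
  chloride contribution → 14.7 μm/a
  total first-year rate 34.22 μm/a
  mass loss = 34.22 μm/a × 7.85 g/cm³ = 268.6 g·m⁻²·a⁻¹
copper: T>10 °C ⇒ hinge -0.080·(19.5−10) = -0.7600
  sulphur-dioxide contribution → 0.5361 μm/a
  chloride contribution → 0.9328 μm/a
  total first-year rate 1.469 μm/a
  mass loss = 1.469 μm/a × 8.96 g/cm³ = 13.16 g·m⁻²·a⁻¹
zinc: temperature factor f = -0.071·(9.5) = -0.6745
  sulphur-dioxide contribution → 0.7916 μm/a
  chloride contribution → 0.7245 μm/a
  ⇒ r_corr(zinc) = 1.516 μm/a
  mass loss = 1.516 μm/a × 7.14 g/cm³ = 10.83 g·m⁻²·a⁻¹
Ordering by g·m⁻²·a⁻¹: carbon steel (269) > copper (13.2) > zinc (10.8)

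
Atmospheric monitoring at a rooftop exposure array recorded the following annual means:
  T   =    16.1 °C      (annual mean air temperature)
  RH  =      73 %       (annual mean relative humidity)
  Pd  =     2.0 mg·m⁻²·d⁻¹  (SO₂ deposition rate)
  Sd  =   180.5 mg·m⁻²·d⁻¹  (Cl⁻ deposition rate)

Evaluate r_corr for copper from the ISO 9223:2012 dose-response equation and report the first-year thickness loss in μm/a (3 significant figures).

r_corr = 1.56 μm/a

copper: f(T) = -0.080·(T−10) [T>10 °C] = -0.4880
  Pd branch = 0.0053·Pd^0.26·e^(0.059·RH+f) = 0.2891 μm/a
  Cl⁻ term: 0.01025·180.5^0.27·exp(0.036·73+0.049·16.1) = 1.27
  sum: 0.2891 + 1.27 → r_corr = 1.559 μm/a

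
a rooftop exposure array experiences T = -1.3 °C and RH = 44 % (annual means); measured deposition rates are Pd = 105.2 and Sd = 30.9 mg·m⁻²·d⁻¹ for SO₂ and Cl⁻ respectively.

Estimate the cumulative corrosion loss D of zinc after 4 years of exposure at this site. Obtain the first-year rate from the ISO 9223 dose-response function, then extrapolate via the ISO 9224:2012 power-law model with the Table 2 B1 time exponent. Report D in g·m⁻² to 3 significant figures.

zinc: temperature factor f = +0.038·(-11.3) = -0.4294
  Pd branch = 0.0129·Pd^0.44·e^(0.046·RH+f) = 0.4929 μm/a
  Cl⁻ term: 0.0175·30.9^0.57·exp(0.008·44+0.085·-1.3) = 0.1575
  r_corr = 0.4929 + 0.1575 = 0.6504 μm/a
Power-law: D(4) = r_corr · 4^0.813
  D(4) = 0.6504 × 4^0.813 = 0.6504 × 3.087 = 2.008 μm
  Mass loss = 2.008 μm × 7.14 g/cm³ = 14.33 g·m⁻²

D(4) = 14.3 g·m⁻²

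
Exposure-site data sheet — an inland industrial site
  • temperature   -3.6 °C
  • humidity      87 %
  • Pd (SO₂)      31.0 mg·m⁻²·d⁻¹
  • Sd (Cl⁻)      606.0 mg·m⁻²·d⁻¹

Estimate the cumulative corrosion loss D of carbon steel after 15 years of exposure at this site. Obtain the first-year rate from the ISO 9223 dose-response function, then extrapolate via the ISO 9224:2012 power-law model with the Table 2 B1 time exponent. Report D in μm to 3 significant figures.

D(15) = 374 μm

carbon steel: f(T) = +0.150·(T−10) [T≤10 °C] = -2.0400
  Pd branch = 1.77·Pd^0.52·e^(0.02·RH+f) = 7.82 μm/a
  Cl⁻ term: 0.102·606.0^0.62·exp(0.033·87+0.04·-3.6) = 82.8
  sum: 7.82 + 82.8 → r_corr = 90.62 μm/a
Long-term exponent b (ISO 9224 Table 2, B1) = 0.523
  D(15) = 90.62 × 15^0.523 = 90.62 × 4.122 = 373.5 μm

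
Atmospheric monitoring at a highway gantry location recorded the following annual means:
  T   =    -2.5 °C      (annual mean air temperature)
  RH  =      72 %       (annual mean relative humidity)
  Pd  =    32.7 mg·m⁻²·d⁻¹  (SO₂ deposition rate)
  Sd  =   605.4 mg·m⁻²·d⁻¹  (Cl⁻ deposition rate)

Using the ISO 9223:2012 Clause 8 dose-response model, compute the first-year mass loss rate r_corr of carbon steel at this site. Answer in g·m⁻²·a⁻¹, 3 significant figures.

r_corr = 469 g·m⁻²·a⁻¹

carbon steel: temperature factor f = +0.150·(-12.5) = -1.8750
  SO₂ term: 1.77·32.7^0.52·exp(0.02·72-1.8750) = 7.025
  Cl⁻ term: 0.102·605.4^0.62·exp(0.033·72+0.04·-2.5) = 52.71
  r_corr = 7.025 + 52.71 = 59.74 μm/a
Convert to mass loss: 59.74 μm/a × 7.85 g/cm³ = 468.9 g·m⁻²·a⁻¹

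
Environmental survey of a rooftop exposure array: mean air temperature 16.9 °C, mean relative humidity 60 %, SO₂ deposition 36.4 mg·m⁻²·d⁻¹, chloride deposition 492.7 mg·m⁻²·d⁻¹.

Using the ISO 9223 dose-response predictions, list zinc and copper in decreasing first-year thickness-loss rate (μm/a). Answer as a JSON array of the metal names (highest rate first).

["zinc", "copper"]

zinc: T>10 °C ⇒ hinge -0.071·(16.9−10) = -0.4899
  SO₂ term: 0.0129·36.4^0.44·exp(0.046·60-0.4899) = 0.6072
  Cl⁻ term: 0.0175·492.7^0.57·exp(0.008·60+0.085·16.9) = 4.075
  sum: 0.6072 + 4.075 → r_corr = 4.682 μm/a
copper: temperature factor f = -0.080·(6.9) = -0.5520
  SO₂ term: 0.0053·36.4^0.26·exp(0.059·60-0.5520) = 0.2678
  Sd branch = 0.01025·Sd^0.27·e^(0.036·RH+0.049·T) = 1.085 μm/a
  sum: 0.2678 + 1.085 → r_corr = 1.353 μm/a
Ordering by μm/a: zinc (4.68) > copper (1.35)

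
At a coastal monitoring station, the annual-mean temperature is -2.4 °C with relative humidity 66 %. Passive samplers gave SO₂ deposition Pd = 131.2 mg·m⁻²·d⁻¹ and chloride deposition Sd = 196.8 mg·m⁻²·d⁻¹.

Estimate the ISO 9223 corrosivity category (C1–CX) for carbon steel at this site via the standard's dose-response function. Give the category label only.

C3

carbon steel: T≤10 °C ⇒ hinge +0.150·(-2.4−10) = -1.8600
  Pd branch = 1.77·Pd^0.52·e^(0.02·RH+f) = 13.03 μm/a
  Sd branch = 0.102·Sd^0.62·e^(0.033·RH+0.04·T) = 21.63 μm/a
  r_corr = 13.03 + 21.63 = 34.66 μm/a
ISO 9223 Table 2 (carbon steel): 25 < 34.7 ≤ 50 μm/a ⇒ C3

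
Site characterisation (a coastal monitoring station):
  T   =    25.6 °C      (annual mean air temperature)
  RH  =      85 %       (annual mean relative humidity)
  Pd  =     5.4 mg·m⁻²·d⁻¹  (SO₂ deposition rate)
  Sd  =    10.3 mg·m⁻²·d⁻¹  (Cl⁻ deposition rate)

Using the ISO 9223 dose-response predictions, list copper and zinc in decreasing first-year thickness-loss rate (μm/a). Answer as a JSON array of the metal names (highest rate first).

copper: temperature factor f = -0.080·(15.6) = -1.2480
  SO₂ term: 0.0053·5.4^0.26·exp(0.059·85-1.2480) = 0.3554
  Sd branch = 0.01025·Sd^0.27·e^(0.036·RH+0.049·T) = 1.439 μm/a
  r_corr = 0.3554 + 1.439 = 1.794 μm/a
zinc: T>10 °C ⇒ hinge -0.071·(25.6−10) = -1.1076
  Pd branch = 0.0129·Pd^0.44·e^(0.046·RH+f) = 0.4466 μm/a
  Cl⁻ term: 0.0175·10.3^0.57·exp(0.008·85+0.085·25.6) = 1.15
  r_corr = 0.4466 + 1.15 = 1.597 μm/a
Ordering by μm/a: copper (1.79) > zinc (1.6)

["copper", "zinc"]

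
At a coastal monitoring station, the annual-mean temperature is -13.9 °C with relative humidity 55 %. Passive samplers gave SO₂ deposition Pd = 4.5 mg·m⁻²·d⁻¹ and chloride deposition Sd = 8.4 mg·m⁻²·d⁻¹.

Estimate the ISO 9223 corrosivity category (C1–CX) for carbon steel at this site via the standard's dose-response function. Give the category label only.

carbon steel: temperature factor f = +0.150·(-23.9) = -3.5850
  Pd branch = 1.77·Pd^0.52·e^(0.02·RH+f) = 0.3224 μm/a
  Cl⁻ term: 0.102·8.4^0.62·exp(0.033·55+0.04·-13.9) = 1.344
  sum: 0.3224 + 1.344 → r_corr = 1.667 μm/a
Category bounds: 1.3…25 μm/a bracket r_corr ⇒ C2

C2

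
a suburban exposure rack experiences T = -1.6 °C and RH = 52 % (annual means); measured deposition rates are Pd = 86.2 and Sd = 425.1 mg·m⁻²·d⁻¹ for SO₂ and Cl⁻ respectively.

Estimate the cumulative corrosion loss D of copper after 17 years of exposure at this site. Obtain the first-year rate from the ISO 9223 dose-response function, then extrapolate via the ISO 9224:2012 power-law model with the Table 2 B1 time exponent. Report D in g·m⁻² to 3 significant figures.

D(17) = 23.7 g·m⁻²

copper: T≤10 °C ⇒ hinge +0.126·(-1.6−10) = -1.4616
  sulphur-dioxide contribution → 0.08417 μm/a
  chloride contribution → 0.3158 μm/a
  total first-year rate 0.3999 μm/a
ISO 9224: D(t) = r_corr · t^b with b = 0.667 (copper, B1)
  D(17) = 0.3999 × 17^0.667 = 0.3999 × 6.618 = 2.647 μm
  Mass loss = 2.647 μm × 8.96 g/cm³ = 23.71 g·m⁻²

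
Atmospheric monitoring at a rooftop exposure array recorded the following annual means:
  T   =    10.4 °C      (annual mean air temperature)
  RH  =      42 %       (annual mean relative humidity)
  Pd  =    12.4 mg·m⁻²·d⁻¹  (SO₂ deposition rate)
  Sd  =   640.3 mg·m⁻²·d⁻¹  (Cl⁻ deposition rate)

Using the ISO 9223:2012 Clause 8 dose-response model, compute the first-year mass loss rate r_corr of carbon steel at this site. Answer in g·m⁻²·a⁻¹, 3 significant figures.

r_corr = 383 g·m⁻²·a⁻¹

carbon steel: temperature factor f = -0.054·(0.4) = -0.0216
  Pd branch = 1.77·Pd^0.52·e^(0.02·RH+f) = 14.86 μm/a
  Cl⁻ term: 0.102·640.3^0.62·exp(0.033·42+0.04·10.4) = 33.97
  r_corr = 14.86 + 33.97 = 48.83 μm/a
Convert to mass loss: 48.83 μm/a × 7.85 g/cm³ = 383.3 g·m⁻²·a⁻¹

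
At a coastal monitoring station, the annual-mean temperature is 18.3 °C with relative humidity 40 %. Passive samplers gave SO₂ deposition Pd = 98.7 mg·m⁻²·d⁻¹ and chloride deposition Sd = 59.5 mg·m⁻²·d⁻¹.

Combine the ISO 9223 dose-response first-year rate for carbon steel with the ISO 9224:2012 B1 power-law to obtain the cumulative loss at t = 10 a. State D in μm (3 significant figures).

D(10) = 125 μm

carbon steel: temperature factor f = -0.054·(8.3) = -0.4482
  SO₂ term: 1.77·98.7^0.52·exp(0.02·40-0.4482) = 27.4
  Cl⁻ term: 0.102·59.5^0.62·exp(0.033·40+0.04·18.3) = 9.999
  r_corr = 27.4 + 9.999 = 37.4 μm/a
ISO 9224: D(t) = r_corr · t^b with b = 0.523 (carbon steel, B1)
  D(10) = 37.4 × 10^0.523 = 37.4 × 3.334 = 124.7 μm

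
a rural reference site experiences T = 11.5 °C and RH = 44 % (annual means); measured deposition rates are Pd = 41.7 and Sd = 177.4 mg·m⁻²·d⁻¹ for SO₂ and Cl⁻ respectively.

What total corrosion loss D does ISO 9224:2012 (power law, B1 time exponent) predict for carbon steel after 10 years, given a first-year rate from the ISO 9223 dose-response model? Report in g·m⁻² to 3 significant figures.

D(10) = 1.16e+03 g·m⁻²

carbon steel: temperature factor f = -0.054·(1.5) = -0.0810
  Pd branch = 1.77·Pd^0.52·e^(0.02·RH+f) = 27.38 μm/a
  Sd branch = 0.102·Sd^0.62·e^(0.033·RH+0.04·T) = 17.11 μm/a
  sum: 27.38 + 17.11 → r_corr = 44.49 μm/a
ISO 9224: D(t) = r_corr · t^b with b = 0.523 (carbon steel, B1)
  D(10) = 44.49 × 10^0.523 = 44.49 × 3.334 = 148.4 μm
  Mass loss = 148.4 μm × 7.85 g/cm³ = 1165 g·m⁻²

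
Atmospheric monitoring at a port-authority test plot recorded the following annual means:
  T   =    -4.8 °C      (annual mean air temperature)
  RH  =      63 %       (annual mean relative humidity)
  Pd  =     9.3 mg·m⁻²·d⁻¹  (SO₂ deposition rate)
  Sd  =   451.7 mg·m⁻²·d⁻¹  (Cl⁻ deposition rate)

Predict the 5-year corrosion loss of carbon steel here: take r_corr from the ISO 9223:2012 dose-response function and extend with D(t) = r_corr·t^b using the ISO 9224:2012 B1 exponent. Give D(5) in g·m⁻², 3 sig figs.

carbon steel: temperature factor f = +0.150·(-14.8) = -2.2200
  SO₂ term: 1.77·9.3^0.52·exp(0.02·63-2.2200) = 2.161
  Sd branch = 0.102·Sd^0.62·e^(0.033·RH+0.04·T) = 29.79 μm/a
  r_corr = 2.161 + 29.79 = 31.95 μm/a
ISO 9224: D(t) = r_corr · t^b with b = 0.523 (carbon steel, B1)
  D(5) = 31.95 × 5^0.523 = 31.95 × 2.32 = 74.15 μm
  Mass loss = 74.15 μm × 7.85 g/cm³ = 582.1 g·m⁻²

D(5) = 582 g·m⁻²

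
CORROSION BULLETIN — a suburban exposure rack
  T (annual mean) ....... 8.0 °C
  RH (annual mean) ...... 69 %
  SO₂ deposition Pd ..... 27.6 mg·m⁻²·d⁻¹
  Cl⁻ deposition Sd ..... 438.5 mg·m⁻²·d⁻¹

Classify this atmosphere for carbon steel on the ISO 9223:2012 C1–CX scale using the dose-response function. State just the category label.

C5

carbon steel: T≤10 °C ⇒ hinge +0.150·(8.0−10) = -0.3000
  sulphur-dioxide contribution → 29.26 μm/a
  chloride contribution → 59.5 μm/a
  ⇒ r_corr(carbon steel) = 88.76 μm/a
88.8 μm/a falls in (80, 200] for carbon steel → category C5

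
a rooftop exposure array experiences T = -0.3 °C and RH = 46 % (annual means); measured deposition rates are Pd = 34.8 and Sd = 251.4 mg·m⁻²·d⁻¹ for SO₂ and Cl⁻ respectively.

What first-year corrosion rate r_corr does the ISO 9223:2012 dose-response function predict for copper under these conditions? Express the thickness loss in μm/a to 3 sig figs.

r_corr = 0.290 μm/a

copper: T≤10 °C ⇒ hinge +0.126·(-0.3−10) = -1.2978
  Pd branch = 0.0053·Pd^0.26·e^(0.059·RH+f) = 0.05497 μm/a
  Sd branch = 0.01025·Sd^0.27·e^(0.036·RH+0.049·T) = 0.2353 μm/a
  sum: 0.05497 + 0.2353 → r_corr = 0.2903 μm/a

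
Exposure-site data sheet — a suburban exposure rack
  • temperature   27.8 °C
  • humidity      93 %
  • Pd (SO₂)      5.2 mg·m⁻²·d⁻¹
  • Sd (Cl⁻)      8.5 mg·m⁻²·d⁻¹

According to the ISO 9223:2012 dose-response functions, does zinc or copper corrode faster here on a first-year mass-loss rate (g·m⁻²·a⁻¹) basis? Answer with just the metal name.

copper

zinc: T>10 °C ⇒ hinge -0.071·(27.8−10) = -1.2638
  Pd branch = 0.0129·Pd^0.44·e^(0.046·RH+f) = 0.5429 μm/a
  Sd branch = 0.0175·Sd^0.57·e^(0.008·RH+0.085·T) = 1.325 μm/a
  sum: 0.5429 + 1.325 → r_corr = 1.868 μm/a
  mass loss = 1.868 μm/a × 7.14 g/cm³ = 13.34 g·m⁻²·a⁻¹
copper: f(T) = -0.080·(T−10) [T>10 °C] = -1.4240
  SO₂ term: 0.0053·5.2^0.26·exp(0.059·93-1.4240) = 0.4731
  Cl⁻ term: 0.01025·8.5^0.27·exp(0.036·93+0.049·27.8) = 2.029
  r_corr = 0.4731 + 2.029 = 2.502 μm/a
  mass loss = 2.502 μm/a × 8.96 g/cm³ = 22.42 g·m⁻²·a⁻¹
Ordering by g·m⁻²·a⁻¹: copper (22.4) > zinc (13.3)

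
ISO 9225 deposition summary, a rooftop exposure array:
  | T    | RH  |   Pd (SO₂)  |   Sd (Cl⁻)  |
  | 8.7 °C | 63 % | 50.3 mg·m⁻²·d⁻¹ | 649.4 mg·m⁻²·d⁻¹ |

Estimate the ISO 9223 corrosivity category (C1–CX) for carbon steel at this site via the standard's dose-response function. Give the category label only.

C5

carbon steel: f(T) = +0.150·(T−10) [T≤10 °C] = -0.1950
  SO₂ term: 1.77·50.3^0.52·exp(0.02·63-0.1950) = 39.38
  Cl⁻ term: 0.102·649.4^0.62·exp(0.033·63+0.04·8.7) = 64.03
  sum: 39.38 + 64.03 → r_corr = 103.4 μm/a
ISO 9223 Table 2 (carbon steel): 80 < 103 ≤ 200 μm/a ⇒ C5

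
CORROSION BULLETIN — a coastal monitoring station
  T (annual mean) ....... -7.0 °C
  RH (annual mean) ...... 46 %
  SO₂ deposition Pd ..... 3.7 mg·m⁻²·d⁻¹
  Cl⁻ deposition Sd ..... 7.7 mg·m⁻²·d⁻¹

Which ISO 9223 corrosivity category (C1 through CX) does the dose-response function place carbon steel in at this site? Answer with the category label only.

C2

carbon steel: f(T) = +0.150·(T−10) [T≤10 °C] = -2.5500
  SO₂ term: 1.77·3.7^0.52·exp(0.02·46-2.5500) = 0.6848
  Sd branch = 0.102·Sd^0.62·e^(0.033·RH+0.04·T) = 1.247 μm/a
  r_corr = 0.6848 + 1.247 = 1.932 μm/a
1.93 μm/a falls in (1.3, 25] for carbon steel → category C2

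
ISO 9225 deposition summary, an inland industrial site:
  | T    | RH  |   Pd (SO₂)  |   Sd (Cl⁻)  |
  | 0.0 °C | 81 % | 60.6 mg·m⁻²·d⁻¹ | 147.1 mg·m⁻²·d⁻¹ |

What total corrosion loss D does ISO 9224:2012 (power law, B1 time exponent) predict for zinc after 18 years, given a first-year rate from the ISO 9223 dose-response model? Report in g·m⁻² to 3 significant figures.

D(18) = 210 g·m⁻²

zinc: T≤10 °C ⇒ hinge +0.038·(0.0−10) = -0.3800
  SO₂ term: 0.0129·60.6^0.44·exp(0.046·81-0.3800) = 2.229
  Sd branch = 0.0175·Sd^0.57·e^(0.008·RH+0.085·T) = 0.5754 μm/a
  sum: 2.229 + 0.5754 → r_corr = 2.804 μm/a
Power-law: D(18) = r_corr · 18^0.813
  D(18) = 2.804 × 18^0.813 = 2.804 × 10.48 = 29.4 μm
  Mass loss = 29.4 μm × 7.14 g/cm³ = 209.9 g·m⁻²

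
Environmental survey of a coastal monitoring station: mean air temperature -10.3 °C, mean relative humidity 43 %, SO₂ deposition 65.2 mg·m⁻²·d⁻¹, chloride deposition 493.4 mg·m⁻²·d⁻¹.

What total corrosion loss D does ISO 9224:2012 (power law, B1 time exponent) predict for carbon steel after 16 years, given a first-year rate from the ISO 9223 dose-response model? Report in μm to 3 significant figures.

D(16) = 63.1 μm

carbon steel: f(T) = +0.150·(T−10) [T≤10 °C] = -3.0450
  sulphur-dioxide contribution → 1.748 μm/a
  chloride contribution → 13.05 μm/a
  total first-year rate 14.8 μm/a
Power-law: D(16) = r_corr · 16^0.523
  D(16) = 14.8 × 16^0.523 = 14.8 × 4.263 = 63.1 μm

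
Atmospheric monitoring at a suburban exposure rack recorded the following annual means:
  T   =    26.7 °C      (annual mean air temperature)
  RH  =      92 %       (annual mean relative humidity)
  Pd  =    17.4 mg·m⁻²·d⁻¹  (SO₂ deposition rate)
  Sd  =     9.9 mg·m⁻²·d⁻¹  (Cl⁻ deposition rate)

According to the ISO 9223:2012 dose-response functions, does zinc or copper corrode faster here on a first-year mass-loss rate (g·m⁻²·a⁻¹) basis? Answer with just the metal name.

zinc: T>10 °C ⇒ hinge -0.071·(26.7−10) = -1.1857
  Pd branch = 0.0129·Pd^0.44·e^(0.046·RH+f) = 0.9537 μm/a
  Cl⁻ term: 0.0175·9.9^0.57·exp(0.008·92+0.085·26.7) = 1.306
  sum: 0.9537 + 1.306 → r_corr = 2.259 μm/a
  mass loss = 2.259 μm/a × 7.14 g/cm³ = 16.13 g·m⁻²·a⁻¹
copper: temperature factor f = -0.080·(16.7) = -1.3360
  SO₂ term: 0.0053·17.4^0.26·exp(0.059·92-1.3360) = 0.6667
  Cl⁻ term: 0.01025·9.9^0.27·exp(0.036·92+0.049·26.7) = 1.932
  r_corr = 0.6667 + 1.932 = 2.599 μm/a
  mass loss = 2.599 μm/a × 8.96 g/cm³ = 23.29 g·m⁻²·a⁻¹
Ordering by g·m⁻²·a⁻¹: copper (23.3) > zinc (16.1)

copper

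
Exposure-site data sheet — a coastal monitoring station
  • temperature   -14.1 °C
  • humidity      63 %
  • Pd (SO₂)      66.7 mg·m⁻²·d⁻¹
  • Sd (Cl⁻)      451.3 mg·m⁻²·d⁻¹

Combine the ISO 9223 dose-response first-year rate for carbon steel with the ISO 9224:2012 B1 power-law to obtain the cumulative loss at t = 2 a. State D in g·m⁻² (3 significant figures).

carbon steel: f(T) = +0.150·(T−10) [T≤10 °C] = -3.6150
  Pd branch = 1.77·Pd^0.52·e^(0.02·RH+f) = 1.492 μm/a
  Sd branch = 0.102·Sd^0.62·e^(0.033·RH+0.04·T) = 20.53 μm/a
  sum: 1.492 + 20.53 → r_corr = 22.02 μm/a
Power-law: D(2) = r_corr · 2^0.523
  D(2) = 22.02 × 2^0.523 = 22.02 × 1.437 = 31.64 μm
  Mass loss = 31.64 μm × 7.85 g/cm³ = 248.4 g·m⁻²

D(2) = 248 g·m⁻²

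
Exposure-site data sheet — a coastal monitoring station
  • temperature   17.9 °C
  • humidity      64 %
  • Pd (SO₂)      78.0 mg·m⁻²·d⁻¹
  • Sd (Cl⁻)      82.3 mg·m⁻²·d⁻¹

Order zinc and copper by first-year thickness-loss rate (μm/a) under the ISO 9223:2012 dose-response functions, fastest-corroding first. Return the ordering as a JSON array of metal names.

zinc: T>10 °C ⇒ hinge -0.071·(17.9−10) = -0.5609
  sulphur-dioxide contribution → 0.9508 μm/a
  chloride contribution → 1.652 μm/a
  ⇒ r_corr(zinc) = 2.603 μm/a
copper: temperature factor f = -0.080·(7.9) = -0.6320
  sulphur-dioxide contribution → 0.3816 μm/a
  chloride contribution → 0.8117 μm/a
  ⇒ r_corr(copper) = 1.193 μm/a
Ordering by μm/a: zinc (2.6) > copper (1.19)

["zinc", "copper"]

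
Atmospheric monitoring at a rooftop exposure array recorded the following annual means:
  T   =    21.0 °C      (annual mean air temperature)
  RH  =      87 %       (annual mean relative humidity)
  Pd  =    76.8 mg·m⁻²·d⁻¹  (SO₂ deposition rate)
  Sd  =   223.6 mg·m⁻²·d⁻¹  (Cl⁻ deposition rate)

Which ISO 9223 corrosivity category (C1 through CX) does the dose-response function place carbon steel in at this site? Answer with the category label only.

C5

carbon steel: f(T) = -0.054·(T−10) [T>10 °C] = -0.5940
  SO₂ term: 1.77·76.8^0.52·exp(0.02·87-0.5940) = 53.22
  Sd branch = 0.102·Sd^0.62·e^(0.033·RH+0.04·T) = 119.4 μm/a
  sum: 53.22 + 119.4 → r_corr = 172.6 μm/a
173 μm/a falls in (80, 200] for carbon steel → category C5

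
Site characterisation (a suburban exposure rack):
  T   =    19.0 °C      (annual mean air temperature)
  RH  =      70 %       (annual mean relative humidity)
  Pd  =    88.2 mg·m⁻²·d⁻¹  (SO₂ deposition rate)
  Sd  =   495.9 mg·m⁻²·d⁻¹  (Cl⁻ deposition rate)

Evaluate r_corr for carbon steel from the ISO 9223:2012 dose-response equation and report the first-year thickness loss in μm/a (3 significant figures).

r_corr = 148 μm/a

carbon steel: T>10 °C ⇒ hinge -0.054·(19.0−10) = -0.4860
  Pd branch = 1.77·Pd^0.52·e^(0.02·RH+f) = 45.35 μm/a
  Sd branch = 0.102·Sd^0.62·e^(0.033·RH+0.04·T) = 103 μm/a
  sum: 45.35 + 103 → r_corr = 148.4 μm/a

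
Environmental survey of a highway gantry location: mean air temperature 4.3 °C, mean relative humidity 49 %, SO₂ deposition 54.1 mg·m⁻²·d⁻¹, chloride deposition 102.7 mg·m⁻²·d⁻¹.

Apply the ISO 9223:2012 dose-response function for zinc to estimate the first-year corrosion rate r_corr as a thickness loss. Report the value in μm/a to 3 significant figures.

zinc: T≤10 °C ⇒ hinge +0.038·(4.3−10) = -0.2166
  SO₂ term: 0.0129·54.1^0.44·exp(0.046·49-0.2166) = 0.5728
  Sd branch = 0.0175·Sd^0.57·e^(0.008·RH+0.085·T) = 0.5231 μm/a
  r_corr = 0.5728 + 0.5231 = 1.096 μm/a

r_corr = 1.10 μm/a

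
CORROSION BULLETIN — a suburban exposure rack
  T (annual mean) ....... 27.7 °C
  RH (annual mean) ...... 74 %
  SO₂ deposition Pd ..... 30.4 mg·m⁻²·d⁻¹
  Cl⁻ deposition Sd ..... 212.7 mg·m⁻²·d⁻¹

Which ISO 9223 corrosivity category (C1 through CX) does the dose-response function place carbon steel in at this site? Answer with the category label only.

carbon steel: T>10 °C ⇒ hinge -0.054·(27.7−10) = -0.9558
  Pd branch = 1.77·Pd^0.52·e^(0.02·RH+f) = 17.65 μm/a
  Cl⁻ term: 0.102·212.7^0.62·exp(0.033·74+0.04·27.7) = 98.53
  r_corr = 17.65 + 98.53 = 116.2 μm/a
ISO 9223 Table 2 (carbon steel): 80 < 116 ≤ 200 μm/a ⇒ C5

C5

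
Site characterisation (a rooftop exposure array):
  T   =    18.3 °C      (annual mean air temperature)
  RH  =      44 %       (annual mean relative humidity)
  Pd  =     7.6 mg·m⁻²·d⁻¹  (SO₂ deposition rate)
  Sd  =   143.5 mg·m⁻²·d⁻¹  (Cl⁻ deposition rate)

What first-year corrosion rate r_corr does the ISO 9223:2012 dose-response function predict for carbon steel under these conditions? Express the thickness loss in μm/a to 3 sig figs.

carbon steel: temperature factor f = -0.054·(8.3) = -0.4482
  sulphur-dioxide contribution → 7.826 μm/a
  chloride contribution → 19.69 μm/a
  ⇒ r_corr(carbon steel) = 27.52 μm/a

r_corr = 27.5 μm/a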